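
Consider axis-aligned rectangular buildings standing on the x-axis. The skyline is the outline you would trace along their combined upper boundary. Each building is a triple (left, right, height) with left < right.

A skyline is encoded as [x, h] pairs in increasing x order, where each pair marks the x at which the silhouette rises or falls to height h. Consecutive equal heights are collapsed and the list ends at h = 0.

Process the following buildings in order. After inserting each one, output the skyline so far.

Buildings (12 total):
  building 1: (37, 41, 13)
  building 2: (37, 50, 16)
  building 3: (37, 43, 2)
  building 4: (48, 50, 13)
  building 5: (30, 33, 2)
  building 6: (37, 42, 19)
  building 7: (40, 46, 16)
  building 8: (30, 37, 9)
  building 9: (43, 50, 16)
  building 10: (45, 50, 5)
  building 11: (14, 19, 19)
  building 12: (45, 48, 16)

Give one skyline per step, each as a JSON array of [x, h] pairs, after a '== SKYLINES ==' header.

== SKYLINES ==
[[37,13],[41,0]]
[[37,16],[50,0]]
[[37,16],[50,0]]
[[37,16],[50,0]]
[[30,2],[33,0],[37,16],[50,0]]
[[30,2],[33,0],[37,19],[42,16],[50,0]]
[[30,2],[33,0],[37,19],[42,16],[50,0]]
[[30,9],[37,19],[42,16],[50,0]]
[[30,9],[37,19],[42,16],[50,0]]
[[30,9],[37,19],[42,16],[50,0]]
[[14,19],[19,0],[30,9],[37,19],[42,16],[50,0]]
[[14,19],[19,0],[30,9],[37,19],[42,16],[50,0]]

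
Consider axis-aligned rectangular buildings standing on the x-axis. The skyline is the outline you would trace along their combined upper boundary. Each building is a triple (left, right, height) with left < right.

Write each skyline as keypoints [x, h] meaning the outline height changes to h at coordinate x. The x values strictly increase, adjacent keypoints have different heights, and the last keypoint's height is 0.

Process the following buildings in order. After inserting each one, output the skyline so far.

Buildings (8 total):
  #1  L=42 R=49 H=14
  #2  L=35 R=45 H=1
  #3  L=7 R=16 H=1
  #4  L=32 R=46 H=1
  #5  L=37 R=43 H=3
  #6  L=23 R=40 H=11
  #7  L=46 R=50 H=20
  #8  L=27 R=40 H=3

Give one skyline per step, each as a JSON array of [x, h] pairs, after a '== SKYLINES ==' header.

== SKYLINES ==
[[42,14],[49,0]]
[[35,1],[42,14],[49,0]]
[[7,1],[16,0],[35,1],[42,14],[49,0]]
[[7,1],[16,0],[32,1],[42,14],[49,0]]
[[7,1],[16,0],[32,1],[37,3],[42,14],[49,0]]
[[7,1],[16,0],[23,11],[40,3],[42,14],[49,0]]
[[7,1],[16,0],[23,11],[40,3],[42,14],[46,20],[50,0]]
[[7,1],[16,0],[23,11],[40,3],[42,14],[46,20],[50,0]]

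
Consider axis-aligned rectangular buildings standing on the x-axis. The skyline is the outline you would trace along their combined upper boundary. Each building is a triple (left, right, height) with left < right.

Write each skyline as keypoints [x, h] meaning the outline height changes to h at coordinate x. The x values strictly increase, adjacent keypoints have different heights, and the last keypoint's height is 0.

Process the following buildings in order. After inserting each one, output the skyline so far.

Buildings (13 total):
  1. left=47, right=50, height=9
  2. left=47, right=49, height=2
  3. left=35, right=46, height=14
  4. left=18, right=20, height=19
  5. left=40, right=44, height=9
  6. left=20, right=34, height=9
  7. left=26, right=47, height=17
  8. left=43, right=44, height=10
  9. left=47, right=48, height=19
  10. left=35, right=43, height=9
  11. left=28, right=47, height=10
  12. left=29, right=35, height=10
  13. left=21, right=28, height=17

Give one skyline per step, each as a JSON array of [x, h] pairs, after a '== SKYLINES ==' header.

== SKYLINES ==
[[47,9],[50,0]]
[[47,9],[50,0]]
[[35,14],[46,0],[47,9],[50,0]]
[[18,19],[20,0],[35,14],[46,0],[47,9],[50,0]]
[[18,19],[20,0],[35,14],[46,0],[47,9],[50,0]]
[[18,19],[20,9],[34,0],[35,14],[46,0],[47,9],[50,0]]
[[18,19],[20,9],[26,17],[47,9],[50,0]]
[[18,19],[20,9],[26,17],[47,9],[50,0]]
[[18,19],[20,9],[26,17],[47,19],[48,9],[50,0]]
[[18,19],[20,9],[26,17],[47,19],[48,9],[50,0]]
[[18,19],[20,9],[26,17],[47,19],[48,9],[50,0]]
[[18,19],[20,9],[26,17],[47,19],[48,9],[50,0]]
[[18,19],[20,9],[21,17],[47,19],[48,9],[50,0]]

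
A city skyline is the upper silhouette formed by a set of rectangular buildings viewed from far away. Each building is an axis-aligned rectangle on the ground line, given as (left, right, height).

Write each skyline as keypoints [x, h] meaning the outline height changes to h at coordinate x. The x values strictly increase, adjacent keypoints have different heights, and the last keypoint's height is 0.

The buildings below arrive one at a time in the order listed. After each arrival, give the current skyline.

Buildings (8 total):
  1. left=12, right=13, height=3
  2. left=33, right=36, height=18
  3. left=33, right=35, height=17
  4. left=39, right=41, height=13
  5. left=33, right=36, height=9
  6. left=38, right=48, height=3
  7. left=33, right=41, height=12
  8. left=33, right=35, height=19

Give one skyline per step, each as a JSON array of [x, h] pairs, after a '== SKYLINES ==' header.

== SKYLINES ==
[[12,3],[13,0]]
[[12,3],[13,0],[33,18],[36,0]]
[[12,3],[13,0],[33,18],[36,0]]
[[12,3],[13,0],[33,18],[36,0],[39,13],[41,0]]
[[12,3],[13,0],[33,18],[36,0],[39,13],[41,0]]
[[12,3],[13,0],[33,18],[36,0],[38,3],[39,13],[41,3],[48,0]]
[[12,3],[13,0],[33,18],[36,12],[39,13],[41,3],[48,0]]
[[12,3],[13,0],[33,19],[35,18],[36,12],[39,13],[41,3],[48,0]]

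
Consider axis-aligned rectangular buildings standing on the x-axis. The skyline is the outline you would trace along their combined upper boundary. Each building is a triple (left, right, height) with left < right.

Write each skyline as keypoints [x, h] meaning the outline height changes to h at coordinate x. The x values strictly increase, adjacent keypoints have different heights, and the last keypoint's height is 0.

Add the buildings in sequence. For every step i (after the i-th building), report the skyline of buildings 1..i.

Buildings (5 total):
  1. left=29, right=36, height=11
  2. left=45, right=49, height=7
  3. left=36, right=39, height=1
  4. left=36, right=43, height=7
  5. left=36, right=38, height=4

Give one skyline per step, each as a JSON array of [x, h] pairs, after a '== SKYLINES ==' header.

== SKYLINES ==
[[29,11],[36,0]]
[[29,11],[36,0],[45,7],[49,0]]
[[29,11],[36,1],[39,0],[45,7],[49,0]]
[[29,11],[36,7],[43,0],[45,7],[49,0]]
[[29,11],[36,7],[43,0],[45,7],[49,0]]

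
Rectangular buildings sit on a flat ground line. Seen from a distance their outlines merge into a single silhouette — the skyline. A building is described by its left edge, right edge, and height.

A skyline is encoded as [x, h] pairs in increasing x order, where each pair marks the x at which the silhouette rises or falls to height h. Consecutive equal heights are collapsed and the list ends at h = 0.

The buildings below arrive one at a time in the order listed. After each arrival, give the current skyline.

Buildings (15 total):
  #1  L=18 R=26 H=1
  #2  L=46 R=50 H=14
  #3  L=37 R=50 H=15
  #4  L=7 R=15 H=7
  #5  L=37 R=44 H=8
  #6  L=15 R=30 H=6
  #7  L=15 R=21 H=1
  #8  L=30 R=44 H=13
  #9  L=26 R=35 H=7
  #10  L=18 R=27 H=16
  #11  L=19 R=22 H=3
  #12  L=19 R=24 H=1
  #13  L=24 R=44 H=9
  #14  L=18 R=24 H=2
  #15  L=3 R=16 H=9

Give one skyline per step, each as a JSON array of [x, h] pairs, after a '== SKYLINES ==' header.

== SKYLINES ==
[[18,1],[26,0]]
[[18,1],[26,0],[46,14],[50,0]]
[[18,1],[26,0],[37,15],[50,0]]
[[7,7],[15,0],[18,1],[26,0],[37,15],[50,0]]
[[7,7],[15,0],[18,1],[26,0],[37,15],[50,0]]
[[7,7],[15,6],[30,0],[37,15],[50,0]]
[[7,7],[15,6],[30,0],[37,15],[50,0]]
[[7,7],[15,6],[30,13],[37,15],[50,0]]
[[7,7],[15,6],[26,7],[30,13],[37,15],[50,0]]
[[7,7],[15,6],[18,16],[27,7],[30,13],[37,15],[50,0]]
[[7,7],[15,6],[18,16],[27,7],[30,13],[37,15],[50,0]]
[[7,7],[15,6],[18,16],[27,7],[30,13],[37,15],[50,0]]
[[7,7],[15,6],[18,16],[27,9],[30,13],[37,15],[50,0]]
[[7,7],[15,6],[18,16],[27,9],[30,13],[37,15],[50,0]]
[[3,9],[16,6],[18,16],[27,9],[30,13],[37,15],[50,0]]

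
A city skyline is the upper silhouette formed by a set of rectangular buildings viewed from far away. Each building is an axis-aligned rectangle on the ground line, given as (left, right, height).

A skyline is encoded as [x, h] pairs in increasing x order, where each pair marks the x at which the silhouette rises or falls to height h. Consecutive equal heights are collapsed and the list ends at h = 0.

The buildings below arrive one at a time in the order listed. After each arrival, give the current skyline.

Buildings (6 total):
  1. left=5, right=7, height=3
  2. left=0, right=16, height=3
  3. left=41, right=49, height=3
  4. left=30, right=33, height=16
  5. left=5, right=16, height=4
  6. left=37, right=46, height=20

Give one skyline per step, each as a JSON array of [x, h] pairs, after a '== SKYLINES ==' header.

== SKYLINES ==
[[5,3],[7,0]]
[[0,3],[16,0]]
[[0,3],[16,0],[41,3],[49,0]]
[[0,3],[16,0],[30,16],[33,0],[41,3],[49,0]]
[[0,3],[5,4],[16,0],[30,16],[33,0],[41,3],[49,0]]
[[0,3],[5,4],[16,0],[30,16],[33,0],[37,20],[46,3],[49,0]]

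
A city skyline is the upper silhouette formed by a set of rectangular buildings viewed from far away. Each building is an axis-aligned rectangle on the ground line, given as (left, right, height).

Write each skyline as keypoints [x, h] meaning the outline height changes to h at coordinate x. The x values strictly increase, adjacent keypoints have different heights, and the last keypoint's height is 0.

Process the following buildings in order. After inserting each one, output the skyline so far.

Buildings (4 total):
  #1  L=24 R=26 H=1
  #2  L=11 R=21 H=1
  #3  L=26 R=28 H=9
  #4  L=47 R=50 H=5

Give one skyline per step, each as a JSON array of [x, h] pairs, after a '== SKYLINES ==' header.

== SKYLINES ==
[[24,1],[26,0]]
[[11,1],[21,0],[24,1],[26,0]]
[[11,1],[21,0],[24,1],[26,9],[28,0]]
[[11,1],[21,0],[24,1],[26,9],[28,0],[47,5],[50,0]]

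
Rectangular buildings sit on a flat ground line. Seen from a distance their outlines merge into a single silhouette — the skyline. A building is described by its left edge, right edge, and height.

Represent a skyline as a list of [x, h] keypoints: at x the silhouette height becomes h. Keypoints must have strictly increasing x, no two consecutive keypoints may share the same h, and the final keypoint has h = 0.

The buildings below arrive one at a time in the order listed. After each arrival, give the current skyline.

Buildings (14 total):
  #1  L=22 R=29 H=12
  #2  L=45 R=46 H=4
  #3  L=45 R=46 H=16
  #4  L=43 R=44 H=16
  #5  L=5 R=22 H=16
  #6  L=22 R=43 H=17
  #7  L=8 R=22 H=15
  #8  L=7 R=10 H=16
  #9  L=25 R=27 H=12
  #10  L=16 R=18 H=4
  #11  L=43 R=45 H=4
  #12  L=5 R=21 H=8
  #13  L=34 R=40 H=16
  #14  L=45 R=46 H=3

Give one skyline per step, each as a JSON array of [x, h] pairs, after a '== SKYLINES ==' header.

== SKYLINES ==
[[22,12],[29,0]]
[[22,12],[29,0],[45,4],[46,0]]
[[22,12],[29,0],[45,16],[46,0]]
[[22,12],[29,0],[43,16],[44,0],[45,16],[46,0]]
[[5,16],[22,12],[29,0],[43,16],[44,0],[45,16],[46,0]]
[[5,16],[22,17],[43,16],[44,0],[45,16],[46,0]]
[[5,16],[22,17],[43,16],[44,0],[45,16],[46,0]]
[[5,16],[22,17],[43,16],[44,0],[45,16],[46,0]]
[[5,16],[22,17],[43,16],[44,0],[45,16],[46,0]]
[[5,16],[22,17],[43,16],[44,0],[45,16],[46,0]]
[[5,16],[22,17],[43,16],[44,4],[45,16],[46,0]]
[[5,16],[22,17],[43,16],[44,4],[45,16],[46,0]]
[[5,16],[22,17],[43,16],[44,4],[45,16],[46,0]]
[[5,16],[22,17],[43,16],[44,4],[45,16],[46,0]]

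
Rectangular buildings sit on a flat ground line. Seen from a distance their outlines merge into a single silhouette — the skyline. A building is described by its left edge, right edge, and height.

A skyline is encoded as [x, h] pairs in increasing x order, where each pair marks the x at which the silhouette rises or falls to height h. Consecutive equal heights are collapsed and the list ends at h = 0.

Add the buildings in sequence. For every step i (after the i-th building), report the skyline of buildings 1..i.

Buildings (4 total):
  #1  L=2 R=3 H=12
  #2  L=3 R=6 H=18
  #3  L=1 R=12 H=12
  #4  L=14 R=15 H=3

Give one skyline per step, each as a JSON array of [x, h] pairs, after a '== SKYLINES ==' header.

== SKYLINES ==
[[2,12],[3,0]]
[[2,12],[3,18],[6,0]]
[[1,12],[3,18],[6,12],[12,0]]
[[1,12],[3,18],[6,12],[12,0],[14,3],[15,0]]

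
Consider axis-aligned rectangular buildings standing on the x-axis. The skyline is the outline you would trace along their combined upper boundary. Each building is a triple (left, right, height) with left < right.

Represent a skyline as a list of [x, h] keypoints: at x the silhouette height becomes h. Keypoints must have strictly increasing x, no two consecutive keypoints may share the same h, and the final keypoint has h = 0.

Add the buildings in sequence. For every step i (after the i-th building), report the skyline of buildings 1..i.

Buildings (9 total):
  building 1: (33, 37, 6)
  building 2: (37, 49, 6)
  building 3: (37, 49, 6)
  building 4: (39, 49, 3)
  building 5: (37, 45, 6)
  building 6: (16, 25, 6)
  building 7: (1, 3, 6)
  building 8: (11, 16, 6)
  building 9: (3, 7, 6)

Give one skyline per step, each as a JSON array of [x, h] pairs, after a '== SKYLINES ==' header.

== SKYLINES ==
[[33,6],[37,0]]
[[33,6],[49,0]]
[[33,6],[49,0]]
[[33,6],[49,0]]
[[33,6],[49,0]]
[[16,6],[25,0],[33,6],[49,0]]
[[1,6],[3,0],[16,6],[25,0],[33,6],[49,0]]
[[1,6],[3,0],[11,6],[25,0],[33,6],[49,0]]
[[1,6],[7,0],[11,6],[25,0],[33,6],[49,0]]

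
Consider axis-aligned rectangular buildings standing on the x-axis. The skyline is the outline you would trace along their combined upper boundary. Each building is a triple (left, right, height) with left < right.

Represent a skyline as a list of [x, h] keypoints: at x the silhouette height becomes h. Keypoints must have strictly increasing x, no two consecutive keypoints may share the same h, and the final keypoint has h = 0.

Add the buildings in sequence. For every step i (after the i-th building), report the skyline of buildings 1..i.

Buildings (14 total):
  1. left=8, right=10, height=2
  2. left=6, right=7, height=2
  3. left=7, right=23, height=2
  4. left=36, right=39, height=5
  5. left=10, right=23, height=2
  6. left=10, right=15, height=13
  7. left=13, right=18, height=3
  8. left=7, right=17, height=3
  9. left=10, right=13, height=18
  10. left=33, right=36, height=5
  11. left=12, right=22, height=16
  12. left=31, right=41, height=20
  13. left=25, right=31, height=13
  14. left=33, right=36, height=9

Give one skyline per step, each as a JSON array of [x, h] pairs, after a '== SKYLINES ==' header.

== SKYLINES ==
[[8,2],[10,0]]
[[6,2],[7,0],[8,2],[10,0]]
[[6,2],[23,0]]
[[6,2],[23,0],[36,5],[39,0]]
[[6,2],[23,0],[36,5],[39,0]]
[[6,2],[10,13],[15,2],[23,0],[36,5],[39,0]]
[[6,2],[10,13],[15,3],[18,2],[23,0],[36,5],[39,0]]
[[6,2],[7,3],[10,13],[15,3],[18,2],[23,0],[36,5],[39,0]]
[[6,2],[7,3],[10,18],[13,13],[15,3],[18,2],[23,0],[36,5],[39,0]]
[[6,2],[7,3],[10,18],[13,13],[15,3],[18,2],[23,0],[33,5],[39,0]]
[[6,2],[7,3],[10,18],[13,16],[22,2],[23,0],[33,5],[39,0]]
[[6,2],[7,3],[10,18],[13,16],[22,2],[23,0],[31,20],[41,0]]
[[6,2],[7,3],[10,18],[13,16],[22,2],[23,0],[25,13],[31,20],[41,0]]
[[6,2],[7,3],[10,18],[13,16],[22,2],[23,0],[25,13],[31,20],[41,0]]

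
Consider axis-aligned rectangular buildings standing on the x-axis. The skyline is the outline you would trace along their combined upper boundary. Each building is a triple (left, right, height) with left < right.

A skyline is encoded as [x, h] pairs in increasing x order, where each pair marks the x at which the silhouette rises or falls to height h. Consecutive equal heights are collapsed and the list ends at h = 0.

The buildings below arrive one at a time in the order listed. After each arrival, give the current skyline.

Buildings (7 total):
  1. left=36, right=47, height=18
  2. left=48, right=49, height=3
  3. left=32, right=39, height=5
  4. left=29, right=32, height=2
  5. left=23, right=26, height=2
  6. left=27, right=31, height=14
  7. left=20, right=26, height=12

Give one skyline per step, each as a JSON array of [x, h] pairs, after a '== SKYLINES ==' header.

== SKYLINES ==
[[36,18],[47,0]]
[[36,18],[47,0],[48,3],[49,0]]
[[32,5],[36,18],[47,0],[48,3],[49,0]]
[[29,2],[32,5],[36,18],[47,0],[48,3],[49,0]]
[[23,2],[26,0],[29,2],[32,5],[36,18],[47,0],[48,3],[49,0]]
[[23,2],[26,0],[27,14],[31,2],[32,5],[36,18],[47,0],[48,3],[49,0]]
[[20,12],[26,0],[27,14],[31,2],[32,5],[36,18],[47,0],[48,3],[49,0]]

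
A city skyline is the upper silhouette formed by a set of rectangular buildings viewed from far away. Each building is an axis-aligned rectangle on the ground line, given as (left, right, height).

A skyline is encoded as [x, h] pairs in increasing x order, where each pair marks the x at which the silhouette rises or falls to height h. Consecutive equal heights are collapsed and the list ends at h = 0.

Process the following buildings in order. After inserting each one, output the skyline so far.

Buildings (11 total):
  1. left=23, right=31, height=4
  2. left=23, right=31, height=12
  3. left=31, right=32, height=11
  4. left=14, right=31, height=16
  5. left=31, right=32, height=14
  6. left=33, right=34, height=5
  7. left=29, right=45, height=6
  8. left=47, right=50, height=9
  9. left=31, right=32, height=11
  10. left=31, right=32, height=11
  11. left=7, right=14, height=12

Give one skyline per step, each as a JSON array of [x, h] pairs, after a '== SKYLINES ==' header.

== SKYLINES ==
[[23,4],[31,0]]
[[23,12],[31,0]]
[[23,12],[31,11],[32,0]]
[[14,16],[31,11],[32,0]]
[[14,16],[31,14],[32,0]]
[[14,16],[31,14],[32,0],[33,5],[34,0]]
[[14,16],[31,14],[32,6],[45,0]]
[[14,16],[31,14],[32,6],[45,0],[47,9],[50,0]]
[[14,16],[31,14],[32,6],[45,0],[47,9],[50,0]]
[[14,16],[31,14],[32,6],[45,0],[47,9],[50,0]]
[[7,12],[14,16],[31,14],[32,6],[45,0],[47,9],[50,0]]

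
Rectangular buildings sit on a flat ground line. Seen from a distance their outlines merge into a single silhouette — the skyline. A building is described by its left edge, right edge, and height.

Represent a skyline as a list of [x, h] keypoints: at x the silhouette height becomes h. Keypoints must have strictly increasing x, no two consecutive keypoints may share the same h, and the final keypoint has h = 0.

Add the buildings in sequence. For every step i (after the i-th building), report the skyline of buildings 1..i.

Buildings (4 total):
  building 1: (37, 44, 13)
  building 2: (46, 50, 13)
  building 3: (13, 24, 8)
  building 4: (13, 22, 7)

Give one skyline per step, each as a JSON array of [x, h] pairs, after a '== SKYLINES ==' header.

== SKYLINES ==
[[37,13],[44,0]]
[[37,13],[44,0],[46,13],[50,0]]
[[13,8],[24,0],[37,13],[44,0],[46,13],[50,0]]
[[13,8],[24,0],[37,13],[44,0],[46,13],[50,0]]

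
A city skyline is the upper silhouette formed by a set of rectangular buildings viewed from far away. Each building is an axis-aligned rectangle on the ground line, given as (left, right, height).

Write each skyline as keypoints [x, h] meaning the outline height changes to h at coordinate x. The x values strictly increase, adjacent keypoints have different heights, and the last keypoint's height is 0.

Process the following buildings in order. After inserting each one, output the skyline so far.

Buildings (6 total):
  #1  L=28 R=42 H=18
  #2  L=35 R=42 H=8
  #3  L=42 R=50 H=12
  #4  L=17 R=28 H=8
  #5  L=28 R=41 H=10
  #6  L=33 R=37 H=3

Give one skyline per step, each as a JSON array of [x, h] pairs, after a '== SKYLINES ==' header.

== SKYLINES ==
[[28,18],[42,0]]
[[28,18],[42,0]]
[[28,18],[42,12],[50,0]]
[[17,8],[28,18],[42,12],[50,0]]
[[17,8],[28,18],[42,12],[50,0]]
[[17,8],[28,18],[42,12],[50,0]]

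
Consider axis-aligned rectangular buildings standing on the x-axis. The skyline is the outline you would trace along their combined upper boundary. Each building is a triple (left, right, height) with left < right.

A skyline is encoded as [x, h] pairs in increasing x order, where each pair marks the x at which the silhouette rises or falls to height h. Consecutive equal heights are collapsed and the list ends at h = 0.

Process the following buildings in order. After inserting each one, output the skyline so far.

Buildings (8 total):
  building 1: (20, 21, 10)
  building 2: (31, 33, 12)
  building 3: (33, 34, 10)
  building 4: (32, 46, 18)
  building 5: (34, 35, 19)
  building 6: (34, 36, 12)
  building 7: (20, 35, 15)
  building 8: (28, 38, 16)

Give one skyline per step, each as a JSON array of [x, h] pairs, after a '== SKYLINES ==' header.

== SKYLINES ==
[[20,10],[21,0]]
[[20,10],[21,0],[31,12],[33,0]]
[[20,10],[21,0],[31,12],[33,10],[34,0]]
[[20,10],[21,0],[31,12],[32,18],[46,0]]
[[20,10],[21,0],[31,12],[32,18],[34,19],[35,18],[46,0]]
[[20,10],[21,0],[31,12],[32,18],[34,19],[35,18],[46,0]]
[[20,15],[32,18],[34,19],[35,18],[46,0]]
[[20,15],[28,16],[32,18],[34,19],[35,18],[46,0]]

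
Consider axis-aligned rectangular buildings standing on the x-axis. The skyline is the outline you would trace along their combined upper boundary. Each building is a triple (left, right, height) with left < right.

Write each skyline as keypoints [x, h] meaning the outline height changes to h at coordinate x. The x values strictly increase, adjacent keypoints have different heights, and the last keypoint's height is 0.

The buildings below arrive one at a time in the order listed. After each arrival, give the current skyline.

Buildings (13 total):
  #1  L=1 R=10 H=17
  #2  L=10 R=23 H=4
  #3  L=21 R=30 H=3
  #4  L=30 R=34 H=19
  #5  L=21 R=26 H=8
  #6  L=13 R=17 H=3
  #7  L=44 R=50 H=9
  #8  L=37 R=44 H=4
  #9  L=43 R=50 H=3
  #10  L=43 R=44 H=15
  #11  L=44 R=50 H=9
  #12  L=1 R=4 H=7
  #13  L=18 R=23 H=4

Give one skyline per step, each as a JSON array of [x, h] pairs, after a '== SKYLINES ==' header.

== SKYLINES ==
[[1,17],[10,0]]
[[1,17],[10,4],[23,0]]
[[1,17],[10,4],[23,3],[30,0]]
[[1,17],[10,4],[23,3],[30,19],[34,0]]
[[1,17],[10,4],[21,8],[26,3],[30,19],[34,0]]
[[1,17],[10,4],[21,8],[26,3],[30,19],[34,0]]
[[1,17],[10,4],[21,8],[26,3],[30,19],[34,0],[44,9],[50,0]]
[[1,17],[10,4],[21,8],[26,3],[30,19],[34,0],[37,4],[44,9],[50,0]]
[[1,17],[10,4],[21,8],[26,3],[30,19],[34,0],[37,4],[44,9],[50,0]]
[[1,17],[10,4],[21,8],[26,3],[30,19],[34,0],[37,4],[43,15],[44,9],[50,0]]
[[1,17],[10,4],[21,8],[26,3],[30,19],[34,0],[37,4],[43,15],[44,9],[50,0]]
[[1,17],[10,4],[21,8],[26,3],[30,19],[34,0],[37,4],[43,15],[44,9],[50,0]]
[[1,17],[10,4],[21,8],[26,3],[30,19],[34,0],[37,4],[43,15],[44,9],[50,0]]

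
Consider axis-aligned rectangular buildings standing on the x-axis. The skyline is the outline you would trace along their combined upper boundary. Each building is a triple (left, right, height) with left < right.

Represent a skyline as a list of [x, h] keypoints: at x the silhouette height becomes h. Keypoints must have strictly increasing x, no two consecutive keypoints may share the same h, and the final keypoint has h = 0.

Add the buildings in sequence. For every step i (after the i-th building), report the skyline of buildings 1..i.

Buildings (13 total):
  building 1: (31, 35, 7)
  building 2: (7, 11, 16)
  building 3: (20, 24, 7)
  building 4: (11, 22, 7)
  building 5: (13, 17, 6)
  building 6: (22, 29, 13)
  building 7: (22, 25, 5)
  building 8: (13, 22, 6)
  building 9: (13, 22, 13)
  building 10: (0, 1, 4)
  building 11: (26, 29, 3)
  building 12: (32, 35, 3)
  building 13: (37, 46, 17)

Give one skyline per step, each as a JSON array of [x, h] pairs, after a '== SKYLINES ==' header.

== SKYLINES ==
[[31,7],[35,0]]
[[7,16],[11,0],[31,7],[35,0]]
[[7,16],[11,0],[20,7],[24,0],[31,7],[35,0]]
[[7,16],[11,7],[24,0],[31,7],[35,0]]
[[7,16],[11,7],[24,0],[31,7],[35,0]]
[[7,16],[11,7],[22,13],[29,0],[31,7],[35,0]]
[[7,16],[11,7],[22,13],[29,0],[31,7],[35,0]]
[[7,16],[11,7],[22,13],[29,0],[31,7],[35,0]]
[[7,16],[11,7],[13,13],[29,0],[31,7],[35,0]]
[[0,4],[1,0],[7,16],[11,7],[13,13],[29,0],[31,7],[35,0]]
[[0,4],[1,0],[7,16],[11,7],[13,13],[29,0],[31,7],[35,0]]
[[0,4],[1,0],[7,16],[11,7],[13,13],[29,0],[31,7],[35,0]]
[[0,4],[1,0],[7,16],[11,7],[13,13],[29,0],[31,7],[35,0],[37,17],[46,0]]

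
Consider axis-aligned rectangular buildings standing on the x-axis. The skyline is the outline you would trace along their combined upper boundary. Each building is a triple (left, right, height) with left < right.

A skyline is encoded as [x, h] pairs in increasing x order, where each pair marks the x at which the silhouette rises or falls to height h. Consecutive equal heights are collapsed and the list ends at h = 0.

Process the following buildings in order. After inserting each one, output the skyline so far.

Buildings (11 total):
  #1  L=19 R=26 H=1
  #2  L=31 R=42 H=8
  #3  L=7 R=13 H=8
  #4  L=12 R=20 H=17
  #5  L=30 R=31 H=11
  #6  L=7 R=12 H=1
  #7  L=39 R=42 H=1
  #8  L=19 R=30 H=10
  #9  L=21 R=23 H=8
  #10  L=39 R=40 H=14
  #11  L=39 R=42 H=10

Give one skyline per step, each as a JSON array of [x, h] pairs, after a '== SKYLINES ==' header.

== SKYLINES ==
[[19,1],[26,0]]
[[19,1],[26,0],[31,8],[42,0]]
[[7,8],[13,0],[19,1],[26,0],[31,8],[42,0]]
[[7,8],[12,17],[20,1],[26,0],[31,8],[42,0]]
[[7,8],[12,17],[20,1],[26,0],[30,11],[31,8],[42,0]]
[[7,8],[12,17],[20,1],[26,0],[30,11],[31,8],[42,0]]
[[7,8],[12,17],[20,1],[26,0],[30,11],[31,8],[42,0]]
[[7,8],[12,17],[20,10],[30,11],[31,8],[42,0]]
[[7,8],[12,17],[20,10],[30,11],[31,8],[42,0]]
[[7,8],[12,17],[20,10],[30,11],[31,8],[39,14],[40,8],[42,0]]
[[7,8],[12,17],[20,10],[30,11],[31,8],[39,14],[40,10],[42,0]]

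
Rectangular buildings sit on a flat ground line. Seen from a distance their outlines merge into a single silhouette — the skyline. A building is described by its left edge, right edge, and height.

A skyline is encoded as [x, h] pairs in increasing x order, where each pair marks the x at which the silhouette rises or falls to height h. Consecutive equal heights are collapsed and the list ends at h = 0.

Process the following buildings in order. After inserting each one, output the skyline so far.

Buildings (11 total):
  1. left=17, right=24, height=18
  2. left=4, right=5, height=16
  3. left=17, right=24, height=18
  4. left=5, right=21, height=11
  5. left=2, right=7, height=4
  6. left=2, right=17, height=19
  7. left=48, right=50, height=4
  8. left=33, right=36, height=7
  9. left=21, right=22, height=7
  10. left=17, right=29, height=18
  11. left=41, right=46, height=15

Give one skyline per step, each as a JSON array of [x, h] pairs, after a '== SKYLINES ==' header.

== SKYLINES ==
[[17,18],[24,0]]
[[4,16],[5,0],[17,18],[24,0]]
[[4,16],[5,0],[17,18],[24,0]]
[[4,16],[5,11],[17,18],[24,0]]
[[2,4],[4,16],[5,11],[17,18],[24,0]]
[[2,19],[17,18],[24,0]]
[[2,19],[17,18],[24,0],[48,4],[50,0]]
[[2,19],[17,18],[24,0],[33,7],[36,0],[48,4],[50,0]]
[[2,19],[17,18],[24,0],[33,7],[36,0],[48,4],[50,0]]
[[2,19],[17,18],[29,0],[33,7],[36,0],[48,4],[50,0]]
[[2,19],[17,18],[29,0],[33,7],[36,0],[41,15],[46,0],[48,4],[50,0]]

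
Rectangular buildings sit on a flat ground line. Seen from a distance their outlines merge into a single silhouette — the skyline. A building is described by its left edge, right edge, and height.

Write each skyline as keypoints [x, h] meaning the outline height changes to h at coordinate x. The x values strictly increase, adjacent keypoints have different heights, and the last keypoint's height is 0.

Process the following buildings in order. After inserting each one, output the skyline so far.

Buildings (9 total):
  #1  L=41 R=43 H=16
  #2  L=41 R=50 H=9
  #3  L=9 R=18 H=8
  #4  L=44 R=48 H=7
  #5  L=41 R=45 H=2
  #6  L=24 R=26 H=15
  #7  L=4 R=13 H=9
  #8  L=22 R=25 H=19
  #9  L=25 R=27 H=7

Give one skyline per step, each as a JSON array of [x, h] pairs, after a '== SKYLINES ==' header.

== SKYLINES ==
[[41,16],[43,0]]
[[41,16],[43,9],[50,0]]
[[9,8],[18,0],[41,16],[43,9],[50,0]]
[[9,8],[18,0],[41,16],[43,9],[50,0]]
[[9,8],[18,0],[41,16],[43,9],[50,0]]
[[9,8],[18,0],[24,15],[26,0],[41,16],[43,9],[50,0]]
[[4,9],[13,8],[18,0],[24,15],[26,0],[41,16],[43,9],[50,0]]
[[4,9],[13,8],[18,0],[22,19],[25,15],[26,0],[41,16],[43,9],[50,0]]
[[4,9],[13,8],[18,0],[22,19],[25,15],[26,7],[27,0],[41,16],[43,9],[50,0]]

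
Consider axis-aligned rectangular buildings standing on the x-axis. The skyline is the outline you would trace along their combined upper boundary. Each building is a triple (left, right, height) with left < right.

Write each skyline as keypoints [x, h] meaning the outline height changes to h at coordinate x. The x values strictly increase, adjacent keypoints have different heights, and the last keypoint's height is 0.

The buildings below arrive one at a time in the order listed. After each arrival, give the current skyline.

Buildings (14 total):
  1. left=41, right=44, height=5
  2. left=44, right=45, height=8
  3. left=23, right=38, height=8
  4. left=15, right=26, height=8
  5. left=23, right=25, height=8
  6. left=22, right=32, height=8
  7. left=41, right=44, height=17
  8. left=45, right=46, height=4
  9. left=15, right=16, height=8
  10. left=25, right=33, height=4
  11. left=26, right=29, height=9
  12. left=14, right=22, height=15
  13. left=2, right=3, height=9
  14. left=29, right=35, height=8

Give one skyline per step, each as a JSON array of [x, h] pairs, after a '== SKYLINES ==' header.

== SKYLINES ==
[[41,5],[44,0]]
[[41,5],[44,8],[45,0]]
[[23,8],[38,0],[41,5],[44,8],[45,0]]
[[15,8],[38,0],[41,5],[44,8],[45,0]]
[[15,8],[38,0],[41,5],[44,8],[45,0]]
[[15,8],[38,0],[41,5],[44,8],[45,0]]
[[15,8],[38,0],[41,17],[44,8],[45,0]]
[[15,8],[38,0],[41,17],[44,8],[45,4],[46,0]]
[[15,8],[38,0],[41,17],[44,8],[45,4],[46,0]]
[[15,8],[38,0],[41,17],[44,8],[45,4],[46,0]]
[[15,8],[26,9],[29,8],[38,0],[41,17],[44,8],[45,4],[46,0]]
[[14,15],[22,8],[26,9],[29,8],[38,0],[41,17],[44,8],[45,4],[46,0]]
[[2,9],[3,0],[14,15],[22,8],[26,9],[29,8],[38,0],[41,17],[44,8],[45,4],[46,0]]
[[2,9],[3,0],[14,15],[22,8],[26,9],[29,8],[38,0],[41,17],[44,8],[45,4],[46,0]]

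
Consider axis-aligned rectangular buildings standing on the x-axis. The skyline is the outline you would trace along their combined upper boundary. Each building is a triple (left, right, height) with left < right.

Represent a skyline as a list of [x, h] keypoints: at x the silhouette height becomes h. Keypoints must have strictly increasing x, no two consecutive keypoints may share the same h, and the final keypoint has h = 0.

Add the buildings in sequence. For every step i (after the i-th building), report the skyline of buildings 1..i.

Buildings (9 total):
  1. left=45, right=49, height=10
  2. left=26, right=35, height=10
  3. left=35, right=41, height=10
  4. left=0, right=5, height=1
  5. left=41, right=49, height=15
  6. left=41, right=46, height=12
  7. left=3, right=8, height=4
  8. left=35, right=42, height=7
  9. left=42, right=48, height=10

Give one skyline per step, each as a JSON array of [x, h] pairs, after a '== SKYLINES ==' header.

== SKYLINES ==
[[45,10],[49,0]]
[[26,10],[35,0],[45,10],[49,0]]
[[26,10],[41,0],[45,10],[49,0]]
[[0,1],[5,0],[26,10],[41,0],[45,10],[49,0]]
[[0,1],[5,0],[26,10],[41,15],[49,0]]
[[0,1],[5,0],[26,10],[41,15],[49,0]]
[[0,1],[3,4],[8,0],[26,10],[41,15],[49,0]]
[[0,1],[3,4],[8,0],[26,10],[41,15],[49,0]]
[[0,1],[3,4],[8,0],[26,10],[41,15],[49,0]]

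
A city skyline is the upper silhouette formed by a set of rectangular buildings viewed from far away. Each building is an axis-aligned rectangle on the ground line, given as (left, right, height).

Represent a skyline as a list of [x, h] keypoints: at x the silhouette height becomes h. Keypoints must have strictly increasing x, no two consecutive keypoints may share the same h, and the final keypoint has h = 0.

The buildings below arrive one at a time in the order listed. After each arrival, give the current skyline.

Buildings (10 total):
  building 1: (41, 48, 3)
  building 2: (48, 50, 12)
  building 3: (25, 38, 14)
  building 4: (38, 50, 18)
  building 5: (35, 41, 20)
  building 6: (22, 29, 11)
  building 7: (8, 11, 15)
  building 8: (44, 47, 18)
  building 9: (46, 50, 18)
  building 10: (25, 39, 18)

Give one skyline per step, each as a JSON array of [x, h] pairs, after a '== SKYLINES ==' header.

== SKYLINES ==
[[41,3],[48,0]]
[[41,3],[48,12],[50,0]]
[[25,14],[38,0],[41,3],[48,12],[50,0]]
[[25,14],[38,18],[50,0]]
[[25,14],[35,20],[41,18],[50,0]]
[[22,11],[25,14],[35,20],[41,18],[50,0]]
[[8,15],[11,0],[22,11],[25,14],[35,20],[41,18],[50,0]]
[[8,15],[11,0],[22,11],[25,14],[35,20],[41,18],[50,0]]
[[8,15],[11,0],[22,11],[25,14],[35,20],[41,18],[50,0]]
[[8,15],[11,0],[22,11],[25,18],[35,20],[41,18],[50,0]]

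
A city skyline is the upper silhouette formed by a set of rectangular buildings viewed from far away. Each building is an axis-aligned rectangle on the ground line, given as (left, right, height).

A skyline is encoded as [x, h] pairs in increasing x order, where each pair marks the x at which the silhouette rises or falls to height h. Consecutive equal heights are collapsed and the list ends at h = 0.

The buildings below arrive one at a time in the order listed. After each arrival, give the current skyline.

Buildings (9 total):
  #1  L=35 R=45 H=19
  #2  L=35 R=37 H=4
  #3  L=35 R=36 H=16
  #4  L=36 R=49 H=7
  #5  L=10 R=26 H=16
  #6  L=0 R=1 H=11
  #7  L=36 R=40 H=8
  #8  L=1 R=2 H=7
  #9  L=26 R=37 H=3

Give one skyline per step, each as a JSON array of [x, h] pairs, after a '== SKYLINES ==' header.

== SKYLINES ==
[[35,19],[45,0]]
[[35,19],[45,0]]
[[35,19],[45,0]]
[[35,19],[45,7],[49,0]]
[[10,16],[26,0],[35,19],[45,7],[49,0]]
[[0,11],[1,0],[10,16],[26,0],[35,19],[45,7],[49,0]]
[[0,11],[1,0],[10,16],[26,0],[35,19],[45,7],[49,0]]
[[0,11],[1,7],[2,0],[10,16],[26,0],[35,19],[45,7],[49,0]]
[[0,11],[1,7],[2,0],[10,16],[26,3],[35,19],[45,7],[49,0]]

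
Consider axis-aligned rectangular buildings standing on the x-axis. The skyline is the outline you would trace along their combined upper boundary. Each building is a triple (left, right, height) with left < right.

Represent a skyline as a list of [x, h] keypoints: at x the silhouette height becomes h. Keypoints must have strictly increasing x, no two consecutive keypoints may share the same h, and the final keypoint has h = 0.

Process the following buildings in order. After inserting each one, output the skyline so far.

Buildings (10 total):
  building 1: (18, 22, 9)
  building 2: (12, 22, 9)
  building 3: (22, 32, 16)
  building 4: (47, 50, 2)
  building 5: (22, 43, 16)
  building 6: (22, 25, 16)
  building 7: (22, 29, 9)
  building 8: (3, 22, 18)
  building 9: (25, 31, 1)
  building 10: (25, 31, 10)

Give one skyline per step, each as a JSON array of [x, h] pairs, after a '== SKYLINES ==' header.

== SKYLINES ==
[[18,9],[22,0]]
[[12,9],[22,0]]
[[12,9],[22,16],[32,0]]
[[12,9],[22,16],[32,0],[47,2],[50,0]]
[[12,9],[22,16],[43,0],[47,2],[50,0]]
[[12,9],[22,16],[43,0],[47,2],[50,0]]
[[12,9],[22,16],[43,0],[47,2],[50,0]]
[[3,18],[22,16],[43,0],[47,2],[50,0]]
[[3,18],[22,16],[43,0],[47,2],[50,0]]
[[3,18],[22,16],[43,0],[47,2],[50,0]]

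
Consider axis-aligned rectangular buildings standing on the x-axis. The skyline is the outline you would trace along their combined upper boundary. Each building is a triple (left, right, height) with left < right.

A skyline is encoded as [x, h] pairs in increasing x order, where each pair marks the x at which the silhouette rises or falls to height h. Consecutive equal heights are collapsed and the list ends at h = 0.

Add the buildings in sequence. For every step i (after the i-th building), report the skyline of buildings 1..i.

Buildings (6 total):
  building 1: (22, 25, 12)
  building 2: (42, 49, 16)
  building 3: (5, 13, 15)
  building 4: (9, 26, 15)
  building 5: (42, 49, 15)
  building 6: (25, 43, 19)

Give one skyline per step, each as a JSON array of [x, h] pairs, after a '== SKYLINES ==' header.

== SKYLINES ==
[[22,12],[25,0]]
[[22,12],[25,0],[42,16],[49,0]]
[[5,15],[13,0],[22,12],[25,0],[42,16],[49,0]]
[[5,15],[26,0],[42,16],[49,0]]
[[5,15],[26,0],[42,16],[49,0]]
[[5,15],[25,19],[43,16],[49,0]]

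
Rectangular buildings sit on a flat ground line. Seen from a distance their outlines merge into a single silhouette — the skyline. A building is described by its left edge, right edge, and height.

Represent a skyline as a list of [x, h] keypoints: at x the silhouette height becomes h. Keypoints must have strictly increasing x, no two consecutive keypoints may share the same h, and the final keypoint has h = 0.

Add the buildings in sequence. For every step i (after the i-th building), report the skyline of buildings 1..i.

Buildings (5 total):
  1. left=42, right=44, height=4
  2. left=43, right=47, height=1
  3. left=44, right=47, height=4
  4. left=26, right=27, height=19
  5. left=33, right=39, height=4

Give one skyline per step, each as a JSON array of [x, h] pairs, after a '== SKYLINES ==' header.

== SKYLINES ==
[[42,4],[44,0]]
[[42,4],[44,1],[47,0]]
[[42,4],[47,0]]
[[26,19],[27,0],[42,4],[47,0]]
[[26,19],[27,0],[33,4],[39,0],[42,4],[47,0]]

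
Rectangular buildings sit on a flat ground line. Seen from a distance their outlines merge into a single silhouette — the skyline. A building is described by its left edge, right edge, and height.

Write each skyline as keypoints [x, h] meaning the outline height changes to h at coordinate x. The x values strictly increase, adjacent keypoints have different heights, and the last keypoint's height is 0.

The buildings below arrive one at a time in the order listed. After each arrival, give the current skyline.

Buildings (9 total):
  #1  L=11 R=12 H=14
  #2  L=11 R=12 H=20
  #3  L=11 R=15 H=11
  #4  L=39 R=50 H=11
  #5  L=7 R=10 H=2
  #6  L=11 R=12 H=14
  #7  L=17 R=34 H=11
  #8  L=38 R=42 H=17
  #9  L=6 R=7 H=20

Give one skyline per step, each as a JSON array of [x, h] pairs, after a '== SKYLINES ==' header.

== SKYLINES ==
[[11,14],[12,0]]
[[11,20],[12,0]]
[[11,20],[12,11],[15,0]]
[[11,20],[12,11],[15,0],[39,11],[50,0]]
[[7,2],[10,0],[11,20],[12,11],[15,0],[39,11],[50,0]]
[[7,2],[10,0],[11,20],[12,11],[15,0],[39,11],[50,0]]
[[7,2],[10,0],[11,20],[12,11],[15,0],[17,11],[34,0],[39,11],[50,0]]
[[7,2],[10,0],[11,20],[12,11],[15,0],[17,11],[34,0],[38,17],[42,11],[50,0]]
[[6,20],[7,2],[10,0],[11,20],[12,11],[15,0],[17,11],[34,0],[38,17],[42,11],[50,0]]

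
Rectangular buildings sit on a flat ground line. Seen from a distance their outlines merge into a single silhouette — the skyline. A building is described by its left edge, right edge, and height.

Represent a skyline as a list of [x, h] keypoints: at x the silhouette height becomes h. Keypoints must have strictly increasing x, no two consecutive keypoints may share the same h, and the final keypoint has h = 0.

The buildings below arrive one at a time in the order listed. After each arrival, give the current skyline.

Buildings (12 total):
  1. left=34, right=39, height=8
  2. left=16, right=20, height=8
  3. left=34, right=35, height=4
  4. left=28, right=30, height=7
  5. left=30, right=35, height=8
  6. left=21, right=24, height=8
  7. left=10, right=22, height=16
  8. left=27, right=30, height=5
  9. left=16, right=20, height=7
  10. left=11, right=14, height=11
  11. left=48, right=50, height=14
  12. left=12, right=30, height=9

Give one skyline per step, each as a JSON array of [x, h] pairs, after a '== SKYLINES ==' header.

== SKYLINES ==
[[34,8],[39,0]]
[[16,8],[20,0],[34,8],[39,0]]
[[16,8],[20,0],[34,8],[39,0]]
[[16,8],[20,0],[28,7],[30,0],[34,8],[39,0]]
[[16,8],[20,0],[28,7],[30,8],[39,0]]
[[16,8],[20,0],[21,8],[24,0],[28,7],[30,8],[39,0]]
[[10,16],[22,8],[24,0],[28,7],[30,8],[39,0]]
[[10,16],[22,8],[24,0],[27,5],[28,7],[30,8],[39,0]]
[[10,16],[22,8],[24,0],[27,5],[28,7],[30,8],[39,0]]
[[10,16],[22,8],[24,0],[27,5],[28,7],[30,8],[39,0]]
[[10,16],[22,8],[24,0],[27,5],[28,7],[30,8],[39,0],[48,14],[50,0]]
[[10,16],[22,9],[30,8],[39,0],[48,14],[50,0]]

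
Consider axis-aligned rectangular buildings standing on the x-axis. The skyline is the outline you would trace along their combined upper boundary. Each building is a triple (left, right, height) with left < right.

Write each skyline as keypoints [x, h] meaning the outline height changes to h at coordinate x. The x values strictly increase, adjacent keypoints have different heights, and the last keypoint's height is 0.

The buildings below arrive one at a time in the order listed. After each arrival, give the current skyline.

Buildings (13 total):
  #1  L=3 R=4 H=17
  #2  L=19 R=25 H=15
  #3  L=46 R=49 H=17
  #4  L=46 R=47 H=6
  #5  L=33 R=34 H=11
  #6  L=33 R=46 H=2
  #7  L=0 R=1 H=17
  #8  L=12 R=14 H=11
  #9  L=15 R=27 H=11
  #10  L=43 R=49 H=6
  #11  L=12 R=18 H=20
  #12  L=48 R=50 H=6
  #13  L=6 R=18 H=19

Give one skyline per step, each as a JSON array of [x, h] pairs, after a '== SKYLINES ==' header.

== SKYLINES ==
[[3,17],[4,0]]
[[3,17],[4,0],[19,15],[25,0]]
[[3,17],[4,0],[19,15],[25,0],[46,17],[49,0]]
[[3,17],[4,0],[19,15],[25,0],[46,17],[49,0]]
[[3,17],[4,0],[19,15],[25,0],[33,11],[34,0],[46,17],[49,0]]
[[3,17],[4,0],[19,15],[25,0],[33,11],[34,2],[46,17],[49,0]]
[[0,17],[1,0],[3,17],[4,0],[19,15],[25,0],[33,11],[34,2],[46,17],[49,0]]
[[0,17],[1,0],[3,17],[4,0],[12,11],[14,0],[19,15],[25,0],[33,11],[34,2],[46,17],[49,0]]
[[0,17],[1,0],[3,17],[4,0],[12,11],[14,0],[15,11],[19,15],[25,11],[27,0],[33,11],[34,2],[46,17],[49,0]]
[[0,17],[1,0],[3,17],[4,0],[12,11],[14,0],[15,11],[19,15],[25,11],[27,0],[33,11],[34,2],[43,6],[46,17],[49,0]]
[[0,17],[1,0],[3,17],[4,0],[12,20],[18,11],[19,15],[25,11],[27,0],[33,11],[34,2],[43,6],[46,17],[49,0]]
[[0,17],[1,0],[3,17],[4,0],[12,20],[18,11],[19,15],[25,11],[27,0],[33,11],[34,2],[43,6],[46,17],[49,6],[50,0]]
[[0,17],[1,0],[3,17],[4,0],[6,19],[12,20],[18,11],[19,15],[25,11],[27,0],[33,11],[34,2],[43,6],[46,17],[49,6],[50,0]]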